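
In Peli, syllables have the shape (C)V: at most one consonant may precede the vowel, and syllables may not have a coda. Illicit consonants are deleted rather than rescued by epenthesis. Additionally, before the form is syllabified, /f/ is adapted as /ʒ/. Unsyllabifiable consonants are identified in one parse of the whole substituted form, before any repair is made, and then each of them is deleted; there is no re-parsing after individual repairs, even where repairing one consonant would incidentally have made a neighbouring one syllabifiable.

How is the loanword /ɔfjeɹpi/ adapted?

ɔjepi

Substitution: /f/ → /ʒ/, giving /ɔʒjeɹpi/.
The consonants /ʒ/, /ɹ/ cannot be parsed into a legal (C)V syllable (no codas are permitted; onsets are limited to one consonant).
Deletion applies to /ʒ/, /ɹ/.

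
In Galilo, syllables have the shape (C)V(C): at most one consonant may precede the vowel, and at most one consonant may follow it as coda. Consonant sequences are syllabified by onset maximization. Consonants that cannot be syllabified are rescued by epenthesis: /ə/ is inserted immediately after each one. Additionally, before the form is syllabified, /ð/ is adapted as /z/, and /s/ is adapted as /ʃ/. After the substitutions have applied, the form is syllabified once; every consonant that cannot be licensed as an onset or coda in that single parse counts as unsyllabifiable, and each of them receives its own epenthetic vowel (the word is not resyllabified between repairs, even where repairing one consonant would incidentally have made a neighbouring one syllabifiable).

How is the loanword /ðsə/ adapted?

zəʃə

Substitution: /ð/ → /z/, /s/ → /ʃ/, giving /zʃə/.
Under (C)V(C), the unsyllabifiable consonants are /z/ (at most one coda consonant is licensed; onsets are limited to one consonant).
Each unlicensed consonant becomes the onset of a new syllable: /z/ → /zə/.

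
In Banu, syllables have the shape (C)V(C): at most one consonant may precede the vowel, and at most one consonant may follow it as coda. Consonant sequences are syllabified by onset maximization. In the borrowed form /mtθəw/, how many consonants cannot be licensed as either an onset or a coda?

The consonants /m/, /t/ cannot be parsed into a legal (C)V(C) syllable (at most one coda consonant is licensed; onsets are limited to one consonant).

2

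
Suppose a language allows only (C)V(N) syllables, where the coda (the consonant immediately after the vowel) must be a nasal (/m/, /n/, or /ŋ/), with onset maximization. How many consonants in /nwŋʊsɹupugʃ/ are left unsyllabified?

5

The consonants /n/, /w/, /s/, /g/, /ʃ/ cannot be parsed into a legal (C)V(N) syllable (only a nasal (/m/, /n/, or /ŋ/) is licensed in coda position; onsets are limited to one consonant).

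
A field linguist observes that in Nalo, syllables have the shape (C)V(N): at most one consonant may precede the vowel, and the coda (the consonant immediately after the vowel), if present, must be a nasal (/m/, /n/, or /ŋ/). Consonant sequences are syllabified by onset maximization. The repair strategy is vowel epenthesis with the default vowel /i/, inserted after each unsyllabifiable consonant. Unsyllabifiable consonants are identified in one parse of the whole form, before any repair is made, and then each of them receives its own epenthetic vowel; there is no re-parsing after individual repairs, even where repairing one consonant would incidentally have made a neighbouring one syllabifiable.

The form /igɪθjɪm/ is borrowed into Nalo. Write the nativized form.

igɪθijɪm

Syllabifying with onset maximization leaves /θ/ stranded (only a nasal (/m/, /n/, or /ŋ/) is licensed in coda position; onsets are limited to one consonant).
Inserting the epenthetic vowel yields /θ/ → /θi/.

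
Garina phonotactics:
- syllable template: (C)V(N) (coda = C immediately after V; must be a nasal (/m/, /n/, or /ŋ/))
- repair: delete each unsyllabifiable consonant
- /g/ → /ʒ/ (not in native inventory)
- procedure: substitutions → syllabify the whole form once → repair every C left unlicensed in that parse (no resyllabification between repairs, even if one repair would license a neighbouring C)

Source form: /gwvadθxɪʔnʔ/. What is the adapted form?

Substitution: /g/ → /ʒ/, giving /ʒwvadθxɪʔnʔ/.
The consonants /ʒ/, /w/, /d/, /θ/, /ʔ/, /n/, /ʔ/ cannot be parsed into a legal (C)V(N) syllable (only a nasal (/m/, /n/, or /ŋ/) is licensed in coda position; onsets are limited to one consonant).
Deleting the stranded consonants removes /ʒ/, /w/, /d/, /θ/, /ʔ/, /n/, /ʔ/.

vaxɪ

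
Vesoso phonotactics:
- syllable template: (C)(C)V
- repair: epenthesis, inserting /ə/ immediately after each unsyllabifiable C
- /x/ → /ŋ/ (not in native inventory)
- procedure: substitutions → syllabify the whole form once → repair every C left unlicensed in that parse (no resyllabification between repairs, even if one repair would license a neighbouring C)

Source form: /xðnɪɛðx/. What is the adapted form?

ŋəðnɪɛðəŋə

Substitution: /x/ → /ŋ/, giving /ŋðnɪɛðŋ/.
The consonants /ŋ/, /ð/, /ŋ/ cannot be parsed into a legal (C)(C)V syllable (no codas are permitted; onsets may contain at most 2 consonants).
Each unlicensed consonant becomes the onset of a new syllable: /ŋ/ → /ŋə/, /ð/ → /ðə/, /ŋ/ → /ŋə/.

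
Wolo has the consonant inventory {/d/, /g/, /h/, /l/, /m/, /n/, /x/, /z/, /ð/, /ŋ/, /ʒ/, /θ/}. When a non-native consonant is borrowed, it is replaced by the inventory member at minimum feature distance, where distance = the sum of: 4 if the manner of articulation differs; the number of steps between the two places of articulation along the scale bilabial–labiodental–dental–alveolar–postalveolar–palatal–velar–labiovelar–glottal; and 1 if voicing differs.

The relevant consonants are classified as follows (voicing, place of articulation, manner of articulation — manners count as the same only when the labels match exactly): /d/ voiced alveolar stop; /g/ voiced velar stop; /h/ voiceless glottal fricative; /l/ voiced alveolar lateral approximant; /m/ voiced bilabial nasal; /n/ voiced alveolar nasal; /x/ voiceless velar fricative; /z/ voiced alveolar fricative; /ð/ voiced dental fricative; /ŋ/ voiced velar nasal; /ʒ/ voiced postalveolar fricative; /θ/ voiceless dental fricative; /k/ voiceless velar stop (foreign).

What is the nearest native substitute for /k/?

g

/g/ is closest: same manner (stop), place distance 0 (velar→velar), voicing differs (+1); total 1. Next closest is /d/ at distance 4.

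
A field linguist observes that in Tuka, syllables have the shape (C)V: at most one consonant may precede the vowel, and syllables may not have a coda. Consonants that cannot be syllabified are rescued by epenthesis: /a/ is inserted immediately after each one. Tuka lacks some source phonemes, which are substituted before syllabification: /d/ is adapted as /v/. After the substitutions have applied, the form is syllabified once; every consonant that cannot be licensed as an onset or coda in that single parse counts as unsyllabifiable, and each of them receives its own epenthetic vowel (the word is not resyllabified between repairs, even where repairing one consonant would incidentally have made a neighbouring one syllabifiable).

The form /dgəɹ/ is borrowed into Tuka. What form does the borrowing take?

Substitution: /d/ → /v/, giving /vgəɹ/.
Syllabifying with onset maximization leaves /v/, /ɹ/ stranded (no codas are permitted; onsets are limited to one consonant).
Each unlicensed consonant becomes the onset of a new syllable: /v/ → /va/, /ɹ/ → /ɹa/.

vagəɹa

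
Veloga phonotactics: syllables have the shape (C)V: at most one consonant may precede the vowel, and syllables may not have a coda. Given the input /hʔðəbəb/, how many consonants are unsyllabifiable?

Under (C)V, the unsyllabifiable consonants are /h/, /ʔ/, /b/ (no codas are permitted; onsets are limited to one consonant).

3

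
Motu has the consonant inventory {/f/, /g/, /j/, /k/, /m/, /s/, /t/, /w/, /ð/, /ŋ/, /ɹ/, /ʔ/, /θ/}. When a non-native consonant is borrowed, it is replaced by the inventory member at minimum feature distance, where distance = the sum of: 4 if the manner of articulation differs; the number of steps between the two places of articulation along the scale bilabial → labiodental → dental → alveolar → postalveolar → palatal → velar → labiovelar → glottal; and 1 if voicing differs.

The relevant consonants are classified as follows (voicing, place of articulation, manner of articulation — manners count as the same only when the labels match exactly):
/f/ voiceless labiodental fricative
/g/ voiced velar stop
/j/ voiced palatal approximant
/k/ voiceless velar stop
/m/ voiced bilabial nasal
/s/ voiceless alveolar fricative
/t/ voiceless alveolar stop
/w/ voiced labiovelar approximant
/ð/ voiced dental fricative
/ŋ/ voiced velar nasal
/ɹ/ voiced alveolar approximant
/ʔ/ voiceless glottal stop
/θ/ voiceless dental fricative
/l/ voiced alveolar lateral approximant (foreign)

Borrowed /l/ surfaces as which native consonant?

ɹ

/ɹ/ is closest: manner differs (lateral approximant→approximant, +4), place distance 0 (alveolar→alveolar), same voicing; total 4. Next closest is /s/ at distance 5.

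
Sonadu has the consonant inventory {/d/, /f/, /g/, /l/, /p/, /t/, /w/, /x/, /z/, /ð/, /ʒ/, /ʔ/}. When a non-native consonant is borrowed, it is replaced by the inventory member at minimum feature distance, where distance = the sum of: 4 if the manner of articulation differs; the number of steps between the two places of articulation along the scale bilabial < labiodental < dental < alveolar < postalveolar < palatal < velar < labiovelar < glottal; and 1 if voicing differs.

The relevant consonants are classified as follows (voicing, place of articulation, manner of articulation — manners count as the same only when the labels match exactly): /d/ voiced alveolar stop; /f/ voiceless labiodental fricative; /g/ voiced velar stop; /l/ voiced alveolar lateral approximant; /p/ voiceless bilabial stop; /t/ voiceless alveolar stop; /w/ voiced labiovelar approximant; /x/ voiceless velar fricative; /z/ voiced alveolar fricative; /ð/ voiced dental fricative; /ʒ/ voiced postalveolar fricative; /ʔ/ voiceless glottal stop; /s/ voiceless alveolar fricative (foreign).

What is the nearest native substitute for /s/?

z

/z/ is closest: same manner (fricative), place distance 0 (alveolar→alveolar), voicing differs (+1); total 1. Next closest is /f/ at distance 2.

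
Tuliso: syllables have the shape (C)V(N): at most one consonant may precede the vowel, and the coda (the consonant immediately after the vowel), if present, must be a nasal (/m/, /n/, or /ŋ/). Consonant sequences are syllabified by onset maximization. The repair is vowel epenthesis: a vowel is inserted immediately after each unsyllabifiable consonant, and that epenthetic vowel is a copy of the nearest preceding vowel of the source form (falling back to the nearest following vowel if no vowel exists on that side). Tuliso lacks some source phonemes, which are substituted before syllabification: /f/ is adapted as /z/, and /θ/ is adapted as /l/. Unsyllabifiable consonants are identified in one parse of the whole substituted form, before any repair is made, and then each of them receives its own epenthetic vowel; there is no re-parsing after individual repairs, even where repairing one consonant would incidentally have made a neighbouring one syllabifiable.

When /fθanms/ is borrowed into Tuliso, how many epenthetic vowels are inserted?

3

After substitution the input is /zlanms/.
The unsyllabifiable consonants are /z/, /m/, /s/; each receives one epenthetic vowel.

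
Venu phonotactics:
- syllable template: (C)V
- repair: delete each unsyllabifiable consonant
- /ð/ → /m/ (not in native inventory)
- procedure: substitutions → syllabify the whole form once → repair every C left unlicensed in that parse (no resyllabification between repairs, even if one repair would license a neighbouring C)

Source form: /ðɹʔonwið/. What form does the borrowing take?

ʔowi

Substitution: /ð/ → /m/, giving /mɹʔonwim/.
Syllabifying with onset maximization leaves /m/, /ɹ/, /n/, /m/ stranded (no codas are permitted; onsets are limited to one consonant).
Deleting the stranded consonants removes /m/, /ɹ/, /n/, /m/.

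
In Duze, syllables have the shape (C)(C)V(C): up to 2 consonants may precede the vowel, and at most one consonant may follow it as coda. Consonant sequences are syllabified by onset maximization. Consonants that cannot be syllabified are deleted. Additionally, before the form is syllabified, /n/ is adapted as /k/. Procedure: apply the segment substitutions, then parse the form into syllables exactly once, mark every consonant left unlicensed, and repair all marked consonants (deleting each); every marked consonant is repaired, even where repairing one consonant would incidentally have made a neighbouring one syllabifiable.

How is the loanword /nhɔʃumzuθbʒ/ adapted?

Substitution: /n/ → /k/, giving /khɔʃumzuθbʒ/.
Syllabifying with onset maximization leaves /b/, /ʒ/ stranded (at most one coda consonant is licensed; onsets may contain at most 2 consonants).
Deletion applies to /b/, /ʒ/.

khɔʃumzuθ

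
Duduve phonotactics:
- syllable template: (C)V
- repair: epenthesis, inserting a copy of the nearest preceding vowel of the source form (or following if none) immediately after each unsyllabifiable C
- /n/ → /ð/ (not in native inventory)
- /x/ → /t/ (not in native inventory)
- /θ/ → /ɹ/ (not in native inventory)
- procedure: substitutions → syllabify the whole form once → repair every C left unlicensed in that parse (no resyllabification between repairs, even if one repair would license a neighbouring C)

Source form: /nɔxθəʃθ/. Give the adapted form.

Substitution: /n/ → /ð/, /x/ → /t/, /θ/ → /ɹ/, giving /ðɔtɹəʃɹ/.
The consonants /t/, /ʃ/, /ɹ/ cannot be parsed into a legal (C)V syllable (no codas are permitted; onsets are limited to one consonant).
Inserting the epenthetic vowel yields /t/ → /tɔ/, /ʃ/ → /ʃə/, /ɹ/ → /ɹə/.

ðɔtɔɹəʃəɹə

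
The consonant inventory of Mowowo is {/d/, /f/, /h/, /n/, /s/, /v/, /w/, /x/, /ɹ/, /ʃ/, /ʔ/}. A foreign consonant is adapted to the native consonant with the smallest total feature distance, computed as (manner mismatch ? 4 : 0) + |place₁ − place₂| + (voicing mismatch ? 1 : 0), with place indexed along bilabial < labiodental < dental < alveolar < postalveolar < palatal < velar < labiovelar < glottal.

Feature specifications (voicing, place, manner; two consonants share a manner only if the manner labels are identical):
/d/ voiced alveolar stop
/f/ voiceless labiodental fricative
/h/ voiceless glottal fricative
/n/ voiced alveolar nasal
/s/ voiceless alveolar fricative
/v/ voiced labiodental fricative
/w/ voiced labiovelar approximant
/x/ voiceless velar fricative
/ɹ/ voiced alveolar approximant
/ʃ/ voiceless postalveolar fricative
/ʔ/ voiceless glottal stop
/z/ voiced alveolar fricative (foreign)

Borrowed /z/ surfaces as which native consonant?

s

/s/ is closest: same manner (fricative), place distance 0 (alveolar→alveolar), voicing differs (+1); total 1. Next closest is /v/ at distance 2.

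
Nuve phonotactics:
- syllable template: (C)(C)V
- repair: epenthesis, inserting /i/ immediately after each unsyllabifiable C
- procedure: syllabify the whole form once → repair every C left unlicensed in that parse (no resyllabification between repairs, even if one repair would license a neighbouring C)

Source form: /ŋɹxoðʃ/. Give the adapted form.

ŋiɹxoðiʃi

Under (C)(C)V, the unsyllabifiable consonants are /ŋ/, /ð/, /ʃ/ (no codas are permitted; onsets may contain at most 2 consonants).
Each unlicensed consonant becomes the onset of a new syllable: /ŋ/ → /ŋi/, /ð/ → /ði/, /ʃ/ → /ʃi/.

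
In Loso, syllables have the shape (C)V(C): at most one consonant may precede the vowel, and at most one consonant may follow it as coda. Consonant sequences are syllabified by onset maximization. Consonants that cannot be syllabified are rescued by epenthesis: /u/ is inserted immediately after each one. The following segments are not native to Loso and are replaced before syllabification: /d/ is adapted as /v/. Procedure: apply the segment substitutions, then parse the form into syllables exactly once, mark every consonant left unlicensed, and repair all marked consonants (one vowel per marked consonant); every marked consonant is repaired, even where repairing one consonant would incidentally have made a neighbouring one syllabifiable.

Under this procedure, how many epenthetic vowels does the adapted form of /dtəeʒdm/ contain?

After substitution the input is /vtəeʒvm/.
The unsyllabifiable consonants are /v/, /v/, /m/; each receives one epenthetic vowel.

3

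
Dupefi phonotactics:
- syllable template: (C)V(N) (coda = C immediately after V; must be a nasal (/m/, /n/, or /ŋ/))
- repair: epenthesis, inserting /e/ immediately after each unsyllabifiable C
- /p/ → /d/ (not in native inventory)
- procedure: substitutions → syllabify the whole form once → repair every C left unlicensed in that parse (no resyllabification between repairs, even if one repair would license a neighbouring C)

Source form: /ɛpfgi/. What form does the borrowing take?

ɛdefegi

Substitution: /p/ → /d/, giving /ɛdfgi/.
Syllabifying with onset maximization leaves /d/, /f/ stranded (only a nasal (/m/, /n/, or /ŋ/) is licensed in coda position; onsets are limited to one consonant).
Inserting the epenthetic vowel yields /d/ → /de/, /f/ → /fe/.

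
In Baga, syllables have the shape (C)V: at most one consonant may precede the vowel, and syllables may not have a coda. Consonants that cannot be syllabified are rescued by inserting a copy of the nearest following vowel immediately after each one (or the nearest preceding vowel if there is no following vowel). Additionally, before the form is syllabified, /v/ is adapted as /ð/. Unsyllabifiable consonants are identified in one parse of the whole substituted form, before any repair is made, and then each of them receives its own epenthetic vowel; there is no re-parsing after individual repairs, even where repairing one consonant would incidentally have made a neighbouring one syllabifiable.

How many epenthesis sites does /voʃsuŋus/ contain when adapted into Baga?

After substitution the input is /ðoʃsuŋus/.
The unsyllabifiable consonants are /ʃ/, /s/; each receives one epenthetic vowel.

2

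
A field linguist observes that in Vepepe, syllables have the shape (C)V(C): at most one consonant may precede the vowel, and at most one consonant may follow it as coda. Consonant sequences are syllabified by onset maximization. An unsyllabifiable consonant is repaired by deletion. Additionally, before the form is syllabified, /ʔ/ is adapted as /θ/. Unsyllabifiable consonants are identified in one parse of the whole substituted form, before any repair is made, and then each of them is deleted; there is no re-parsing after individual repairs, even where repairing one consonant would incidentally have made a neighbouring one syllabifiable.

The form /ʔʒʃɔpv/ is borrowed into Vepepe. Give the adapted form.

Substitution: /ʔ/ → /θ/, giving /θʒʃɔpv/.
The consonants /θ/, /ʒ/, /v/ cannot be parsed into a legal (C)V(C) syllable (at most one coda consonant is licensed; onsets are limited to one consonant).
Each unlicensed consonant is deleted: /θ/, /ʒ/, /v/.

ʃɔp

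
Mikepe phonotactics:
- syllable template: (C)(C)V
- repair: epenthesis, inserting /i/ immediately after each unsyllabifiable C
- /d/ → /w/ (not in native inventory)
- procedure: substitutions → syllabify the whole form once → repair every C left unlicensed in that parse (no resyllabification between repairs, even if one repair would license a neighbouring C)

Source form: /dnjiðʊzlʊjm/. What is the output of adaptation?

winjiðʊzlʊjimi

Substitution: /d/ → /w/, giving /wnjiðʊzlʊjm/.
Syllabifying with onset maximization leaves /w/, /j/, /m/ stranded (no codas are permitted; onsets may contain at most 2 consonants).
Each unlicensed consonant becomes the onset of a new syllable: /w/ → /wi/, /j/ → /ji/, /m/ → /mi/.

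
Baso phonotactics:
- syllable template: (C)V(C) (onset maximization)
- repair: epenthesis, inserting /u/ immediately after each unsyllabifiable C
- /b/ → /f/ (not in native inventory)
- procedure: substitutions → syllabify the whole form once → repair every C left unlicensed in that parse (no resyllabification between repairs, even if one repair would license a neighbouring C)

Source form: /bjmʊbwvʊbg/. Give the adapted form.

fujumʊfwuvʊfgu

Substitution: /b/ → /f/, giving /fjmʊfwvʊfg/.
The consonants /f/, /j/, /w/, /g/ cannot be parsed into a legal (C)V(C) syllable (at most one coda consonant is licensed; onsets are limited to one consonant).
Inserting the epenthetic vowel yields /f/ → /fu/, /j/ → /ju/, /w/ → /wu/, /g/ → /gu/.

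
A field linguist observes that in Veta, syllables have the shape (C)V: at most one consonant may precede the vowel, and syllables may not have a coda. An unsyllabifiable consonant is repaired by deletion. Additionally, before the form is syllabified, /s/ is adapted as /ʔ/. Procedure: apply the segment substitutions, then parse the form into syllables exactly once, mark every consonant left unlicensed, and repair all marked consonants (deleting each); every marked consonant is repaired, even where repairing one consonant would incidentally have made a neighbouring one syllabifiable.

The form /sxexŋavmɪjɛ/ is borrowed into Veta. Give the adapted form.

Substitution: /s/ → /ʔ/, giving /ʔxexŋavmɪjɛ/.
Under (C)V, the unsyllabifiable consonants are /ʔ/, /x/, /v/ (no codas are permitted; onsets are limited to one consonant).
Deletion applies to /ʔ/, /x/, /v/.

xeŋamɪjɛ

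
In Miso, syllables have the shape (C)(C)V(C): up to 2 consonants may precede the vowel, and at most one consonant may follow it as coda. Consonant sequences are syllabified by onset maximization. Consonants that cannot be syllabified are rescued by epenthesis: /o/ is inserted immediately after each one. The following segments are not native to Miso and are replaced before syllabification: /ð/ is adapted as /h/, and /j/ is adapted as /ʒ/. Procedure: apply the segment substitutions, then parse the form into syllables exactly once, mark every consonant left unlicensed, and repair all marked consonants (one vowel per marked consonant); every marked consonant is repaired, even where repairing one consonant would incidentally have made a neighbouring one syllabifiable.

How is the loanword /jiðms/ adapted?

ʒihmoso

Substitution: /j/ → /ʒ/, /ð/ → /h/, giving /ʒihms/.
The consonants /m/, /s/ cannot be parsed into a legal (C)(C)V(C) syllable (at most one coda consonant is licensed; onsets may contain at most 2 consonants).
Inserting the epenthetic vowel yields /m/ → /mo/, /s/ → /so/.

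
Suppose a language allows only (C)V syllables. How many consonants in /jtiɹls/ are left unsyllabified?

4

Under (C)V, the unsyllabifiable consonants are /j/, /ɹ/, /l/, /s/ (no codas are permitted; onsets are limited to one consonant).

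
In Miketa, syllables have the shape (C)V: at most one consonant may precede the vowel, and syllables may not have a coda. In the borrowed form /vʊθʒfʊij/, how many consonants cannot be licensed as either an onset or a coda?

3

Syllabifying with onset maximization leaves /θ/, /ʒ/, /j/ stranded (no codas are permitted; onsets are limited to one consonant).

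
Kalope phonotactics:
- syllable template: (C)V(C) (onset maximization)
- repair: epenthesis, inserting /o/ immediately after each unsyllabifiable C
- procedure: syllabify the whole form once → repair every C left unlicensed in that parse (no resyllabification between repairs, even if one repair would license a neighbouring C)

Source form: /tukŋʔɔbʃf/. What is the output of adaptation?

tukŋoʔɔbʃofo

The consonants /ŋ/, /ʃ/, /f/ cannot be parsed into a legal (C)V(C) syllable (at most one coda consonant is licensed; onsets are limited to one consonant).
Inserting the epenthetic vowel yields /ŋ/ → /ŋo/, /ʃ/ → /ʃo/, /f/ → /fo/.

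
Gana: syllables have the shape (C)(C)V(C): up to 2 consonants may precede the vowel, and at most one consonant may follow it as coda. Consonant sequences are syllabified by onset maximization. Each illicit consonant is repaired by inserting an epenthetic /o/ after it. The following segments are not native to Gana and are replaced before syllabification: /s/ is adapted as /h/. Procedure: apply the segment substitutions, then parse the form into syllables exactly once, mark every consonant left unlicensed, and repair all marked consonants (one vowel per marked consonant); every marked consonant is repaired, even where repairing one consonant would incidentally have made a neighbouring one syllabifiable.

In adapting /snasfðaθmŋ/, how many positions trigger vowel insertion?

2

After substitution the input is /hnahfðaθmŋ/.
The unsyllabifiable consonants are /m/, /ŋ/; each receives one epenthetic vowel.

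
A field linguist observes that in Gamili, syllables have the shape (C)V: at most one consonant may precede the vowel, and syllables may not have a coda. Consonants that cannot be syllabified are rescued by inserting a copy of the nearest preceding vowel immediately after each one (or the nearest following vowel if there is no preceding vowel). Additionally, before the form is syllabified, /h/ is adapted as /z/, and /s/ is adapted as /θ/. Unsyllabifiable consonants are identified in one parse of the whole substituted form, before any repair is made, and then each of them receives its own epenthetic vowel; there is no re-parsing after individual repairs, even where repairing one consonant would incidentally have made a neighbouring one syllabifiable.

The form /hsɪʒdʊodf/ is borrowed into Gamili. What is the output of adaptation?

zɪθɪʒɪdʊodofo

Substitution: /h/ → /z/, /s/ → /θ/, giving /zθɪʒdʊodf/.
Under (C)V, the unsyllabifiable consonants are /z/, /ʒ/, /d/, /f/ (no codas are permitted; onsets are limited to one consonant).
Each unlicensed consonant becomes the onset of a new syllable: /z/ → /zɪ/, /ʒ/ → /ʒɪ/, /d/ → /do/, /f/ → /fo/.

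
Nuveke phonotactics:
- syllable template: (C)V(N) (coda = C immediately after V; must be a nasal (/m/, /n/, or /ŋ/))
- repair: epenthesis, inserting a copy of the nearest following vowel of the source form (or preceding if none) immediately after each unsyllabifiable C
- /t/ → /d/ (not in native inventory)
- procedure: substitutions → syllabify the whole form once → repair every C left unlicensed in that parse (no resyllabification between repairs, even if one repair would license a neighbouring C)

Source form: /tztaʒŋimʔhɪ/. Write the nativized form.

Substitution: /t/ → /d/, giving /dzdaʒŋimʔhɪ/.
The consonants /d/, /z/, /ʒ/, /ʔ/ cannot be parsed into a legal (C)V(N) syllable (only a nasal (/m/, /n/, or /ŋ/) is licensed in coda position; onsets are limited to one consonant).
Each unlicensed consonant becomes the onset of a new syllable: /d/ → /da/, /z/ → /za/, /ʒ/ → /ʒi/, /ʔ/ → /ʔɪ/.

dazadaʒiŋimʔɪhɪ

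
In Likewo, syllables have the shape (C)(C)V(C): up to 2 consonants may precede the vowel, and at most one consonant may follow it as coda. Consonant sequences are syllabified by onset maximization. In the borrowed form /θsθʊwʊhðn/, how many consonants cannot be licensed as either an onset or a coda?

3

Under (C)(C)V(C), the unsyllabifiable consonants are /θ/, /ð/, /n/ (at most one coda consonant is licensed; onsets may contain at most 2 consonants).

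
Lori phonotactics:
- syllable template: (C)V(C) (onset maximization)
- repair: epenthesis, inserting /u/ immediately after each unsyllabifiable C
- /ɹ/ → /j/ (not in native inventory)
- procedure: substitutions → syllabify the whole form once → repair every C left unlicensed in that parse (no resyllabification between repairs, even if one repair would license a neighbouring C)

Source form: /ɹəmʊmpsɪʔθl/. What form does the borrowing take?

jəmʊmpusɪʔθulu

Substitution: /ɹ/ → /j/, giving /jəmʊmpsɪʔθl/.
Under (C)V(C), the unsyllabifiable consonants are /p/, /θ/, /l/ (at most one coda consonant is licensed; onsets are limited to one consonant).
Inserting the epenthetic vowel yields /p/ → /pu/, /θ/ → /θu/, /l/ → /lu/.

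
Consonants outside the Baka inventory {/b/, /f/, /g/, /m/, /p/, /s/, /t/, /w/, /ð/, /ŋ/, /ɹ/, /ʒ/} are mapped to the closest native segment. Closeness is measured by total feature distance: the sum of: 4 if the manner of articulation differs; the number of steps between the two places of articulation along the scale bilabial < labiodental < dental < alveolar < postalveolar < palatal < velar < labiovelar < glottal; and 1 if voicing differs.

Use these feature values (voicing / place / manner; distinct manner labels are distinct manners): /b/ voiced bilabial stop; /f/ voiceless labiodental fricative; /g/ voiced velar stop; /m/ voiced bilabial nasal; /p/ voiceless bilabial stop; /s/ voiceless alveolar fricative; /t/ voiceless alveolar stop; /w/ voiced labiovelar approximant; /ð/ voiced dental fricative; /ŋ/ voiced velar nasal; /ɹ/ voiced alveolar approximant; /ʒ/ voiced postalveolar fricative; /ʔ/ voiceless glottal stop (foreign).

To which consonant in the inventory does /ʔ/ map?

g

/g/ is closest: same manner (stop), place distance 2 (glottal→velar), voicing differs (+1); total 3. Next closest is /t/ at distance 5.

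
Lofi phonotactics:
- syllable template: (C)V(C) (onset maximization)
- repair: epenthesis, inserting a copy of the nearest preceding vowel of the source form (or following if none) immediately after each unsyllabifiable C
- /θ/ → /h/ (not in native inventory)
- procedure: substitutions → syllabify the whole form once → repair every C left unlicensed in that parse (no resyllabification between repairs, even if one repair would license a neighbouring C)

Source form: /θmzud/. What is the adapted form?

Substitution: /θ/ → /h/, giving /hmzud/.
Syllabifying with onset maximization leaves /h/, /m/ stranded (at most one coda consonant is licensed; onsets are limited to one consonant).
Epenthesis after each stranded consonant: /h/ → /hu/, /m/ → /mu/.

humuzud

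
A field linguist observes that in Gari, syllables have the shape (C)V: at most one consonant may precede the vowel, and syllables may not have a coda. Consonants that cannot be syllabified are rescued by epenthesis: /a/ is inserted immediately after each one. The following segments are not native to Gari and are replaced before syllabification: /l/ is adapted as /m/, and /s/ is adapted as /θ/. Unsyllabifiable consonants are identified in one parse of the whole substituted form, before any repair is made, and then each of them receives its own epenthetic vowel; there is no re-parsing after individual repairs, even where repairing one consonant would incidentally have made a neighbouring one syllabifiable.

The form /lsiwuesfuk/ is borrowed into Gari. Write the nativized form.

maθiwueθafuka

Substitution: /l/ → /m/, /s/ → /θ/, giving /mθiwueθfuk/.
The consonants /m/, /θ/, /k/ cannot be parsed into a legal (C)V syllable (no codas are permitted; onsets are limited to one consonant).
Epenthesis after each stranded consonant: /m/ → /ma/, /θ/ → /θa/, /k/ → /ka/.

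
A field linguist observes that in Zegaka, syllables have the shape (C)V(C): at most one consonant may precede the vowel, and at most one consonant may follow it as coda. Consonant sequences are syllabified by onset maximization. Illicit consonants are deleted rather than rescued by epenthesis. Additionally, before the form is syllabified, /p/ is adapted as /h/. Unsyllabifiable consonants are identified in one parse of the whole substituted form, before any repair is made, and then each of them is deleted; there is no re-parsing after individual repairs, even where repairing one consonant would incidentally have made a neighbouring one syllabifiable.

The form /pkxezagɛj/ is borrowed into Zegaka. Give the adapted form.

Substitution: /p/ → /h/, giving /hkxezagɛj/.
Syllabifying with onset maximization leaves /h/, /k/ stranded (at most one coda consonant is licensed; onsets are limited to one consonant).
Each unlicensed consonant is deleted: /h/, /k/.

xezagɛj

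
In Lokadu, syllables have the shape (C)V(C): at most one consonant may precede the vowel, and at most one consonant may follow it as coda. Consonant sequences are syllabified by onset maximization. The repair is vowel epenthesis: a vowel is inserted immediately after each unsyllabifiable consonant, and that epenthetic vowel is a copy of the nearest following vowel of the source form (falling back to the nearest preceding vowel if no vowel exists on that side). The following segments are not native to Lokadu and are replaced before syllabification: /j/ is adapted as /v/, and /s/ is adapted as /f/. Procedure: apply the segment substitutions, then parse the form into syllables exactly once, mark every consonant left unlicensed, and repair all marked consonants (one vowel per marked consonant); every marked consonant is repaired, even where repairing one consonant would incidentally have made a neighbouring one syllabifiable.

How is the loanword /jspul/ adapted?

vufupul

Substitution: /j/ → /v/, /s/ → /f/, giving /vfpul/.
Under (C)V(C), the unsyllabifiable consonants are /v/, /f/ (at most one coda consonant is licensed; onsets are limited to one consonant).
Inserting the epenthetic vowel yields /v/ → /vu/, /f/ → /fu/.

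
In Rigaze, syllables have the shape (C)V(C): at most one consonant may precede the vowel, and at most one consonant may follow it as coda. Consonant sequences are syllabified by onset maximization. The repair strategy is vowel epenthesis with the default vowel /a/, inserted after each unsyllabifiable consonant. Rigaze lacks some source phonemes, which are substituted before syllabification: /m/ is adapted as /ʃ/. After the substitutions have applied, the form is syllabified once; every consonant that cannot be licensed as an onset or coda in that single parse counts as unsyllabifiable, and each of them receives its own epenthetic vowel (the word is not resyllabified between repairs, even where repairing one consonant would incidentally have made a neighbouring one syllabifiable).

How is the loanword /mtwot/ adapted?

ʃatawot

Substitution: /m/ → /ʃ/, giving /ʃtwot/.
Under (C)V(C), the unsyllabifiable consonants are /ʃ/, /t/ (at most one coda consonant is licensed; onsets are limited to one consonant).
Each unlicensed consonant becomes the onset of a new syllable: /ʃ/ → /ʃa/, /t/ → /ta/.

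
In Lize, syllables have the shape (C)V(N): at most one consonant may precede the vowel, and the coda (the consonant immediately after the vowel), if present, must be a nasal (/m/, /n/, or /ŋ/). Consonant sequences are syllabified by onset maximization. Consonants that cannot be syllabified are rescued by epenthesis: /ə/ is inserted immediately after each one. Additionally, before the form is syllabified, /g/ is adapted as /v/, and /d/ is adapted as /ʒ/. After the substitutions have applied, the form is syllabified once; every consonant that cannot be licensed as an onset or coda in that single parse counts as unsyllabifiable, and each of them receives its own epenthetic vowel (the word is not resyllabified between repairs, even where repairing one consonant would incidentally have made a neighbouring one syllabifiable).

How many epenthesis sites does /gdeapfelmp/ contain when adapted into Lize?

5

After substitution the input is /vʒeapfelmp/.
The unsyllabifiable consonants are /v/, /p/, /l/, /m/, /p/; each receives one epenthetic vowel.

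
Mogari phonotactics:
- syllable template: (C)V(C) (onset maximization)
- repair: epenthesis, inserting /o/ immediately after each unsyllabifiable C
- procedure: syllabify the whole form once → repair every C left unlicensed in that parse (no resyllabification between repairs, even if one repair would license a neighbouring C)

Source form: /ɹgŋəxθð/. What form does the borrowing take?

ɹogoŋəxθoðo

Under (C)V(C), the unsyllabifiable consonants are /ɹ/, /g/, /θ/, /ð/ (at most one coda consonant is licensed; onsets are limited to one consonant).
Epenthesis after each stranded consonant: /ɹ/ → /ɹo/, /g/ → /go/, /θ/ → /θo/, /ð/ → /ðo/.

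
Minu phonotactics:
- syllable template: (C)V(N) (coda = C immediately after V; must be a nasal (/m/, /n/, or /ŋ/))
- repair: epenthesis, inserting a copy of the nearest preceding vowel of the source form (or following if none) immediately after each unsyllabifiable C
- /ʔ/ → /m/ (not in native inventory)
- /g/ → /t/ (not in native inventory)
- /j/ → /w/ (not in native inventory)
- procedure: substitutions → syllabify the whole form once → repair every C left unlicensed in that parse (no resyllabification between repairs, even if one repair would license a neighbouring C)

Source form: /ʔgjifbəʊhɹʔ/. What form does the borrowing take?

mitiwifibəʊhʊɹʊmʊ

Substitution: /ʔ/ → /m/, /g/ → /t/, /j/ → /w/, giving /mtwifbəʊhɹm/.
Under (C)V(N), the unsyllabifiable consonants are /m/, /t/, /f/, /h/, /ɹ/, /m/ (only a nasal (/m/, /n/, or /ŋ/) is licensed in coda position; onsets are limited to one consonant).
Each unlicensed consonant becomes the onset of a new syllable: /m/ → /mi/, /t/ → /ti/, /f/ → /fi/, /h/ → /hʊ/, /ɹ/ → /ɹʊ/, /m/ → /mʊ/.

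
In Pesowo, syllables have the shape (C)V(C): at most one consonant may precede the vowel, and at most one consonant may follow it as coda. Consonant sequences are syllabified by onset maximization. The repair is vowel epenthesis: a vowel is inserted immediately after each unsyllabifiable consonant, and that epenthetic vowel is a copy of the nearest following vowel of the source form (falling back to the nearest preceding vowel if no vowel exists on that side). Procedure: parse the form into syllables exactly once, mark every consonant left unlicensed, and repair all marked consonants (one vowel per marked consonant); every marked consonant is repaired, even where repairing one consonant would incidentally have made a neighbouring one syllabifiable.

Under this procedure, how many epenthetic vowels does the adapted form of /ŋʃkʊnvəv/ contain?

2

The unsyllabifiable consonants are /ŋ/, /ʃ/; each receives one epenthetic vowel.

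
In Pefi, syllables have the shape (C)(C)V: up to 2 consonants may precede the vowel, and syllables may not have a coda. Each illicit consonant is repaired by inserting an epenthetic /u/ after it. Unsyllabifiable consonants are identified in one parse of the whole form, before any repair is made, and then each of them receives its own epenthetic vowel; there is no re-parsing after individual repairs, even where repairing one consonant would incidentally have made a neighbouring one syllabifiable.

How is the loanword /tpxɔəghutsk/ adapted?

Under (C)(C)V, the unsyllabifiable consonants are /t/, /t/, /s/, /k/ (no codas are permitted; onsets may contain at most 2 consonants).
Inserting the epenthetic vowel yields /t/ → /tu/, /t/ → /tu/, /s/ → /su/, /k/ → /ku/.

tupxɔəghutusuku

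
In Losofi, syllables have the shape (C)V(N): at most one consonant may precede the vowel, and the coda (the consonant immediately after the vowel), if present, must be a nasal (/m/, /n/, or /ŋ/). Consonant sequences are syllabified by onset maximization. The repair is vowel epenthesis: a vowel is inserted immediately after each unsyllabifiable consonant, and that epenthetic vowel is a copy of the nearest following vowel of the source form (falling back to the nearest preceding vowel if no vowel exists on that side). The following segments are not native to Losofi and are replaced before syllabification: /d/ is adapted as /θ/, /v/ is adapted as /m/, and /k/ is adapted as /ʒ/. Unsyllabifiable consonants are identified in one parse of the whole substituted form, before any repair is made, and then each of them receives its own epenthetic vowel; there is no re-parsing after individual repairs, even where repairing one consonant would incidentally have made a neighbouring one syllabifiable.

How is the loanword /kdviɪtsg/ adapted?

ʒiθimiɪtɪsɪgɪ

Substitution: /k/ → /ʒ/, /d/ → /θ/, /v/ → /m/, giving /ʒθmiɪtsg/.
The consonants /ʒ/, /θ/, /t/, /s/, /g/ cannot be parsed into a legal (C)V(N) syllable (only a nasal (/m/, /n/, or /ŋ/) is licensed in coda position; onsets are limited to one consonant).
Each unlicensed consonant becomes the onset of a new syllable: /ʒ/ → /ʒi/, /θ/ → /θi/, /t/ → /tɪ/, /s/ → /sɪ/, /g/ → /gɪ/.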